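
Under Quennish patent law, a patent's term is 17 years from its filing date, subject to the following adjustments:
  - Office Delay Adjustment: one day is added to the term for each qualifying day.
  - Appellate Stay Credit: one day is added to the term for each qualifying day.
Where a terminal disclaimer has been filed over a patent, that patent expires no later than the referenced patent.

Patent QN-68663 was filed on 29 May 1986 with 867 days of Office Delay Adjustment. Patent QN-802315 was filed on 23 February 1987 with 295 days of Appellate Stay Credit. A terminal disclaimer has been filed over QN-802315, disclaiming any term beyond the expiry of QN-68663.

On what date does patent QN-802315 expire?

Natural term of QN-802315:
  Base: filing + 17 years → 23 February 2004.
  Appellate Stay Credit: +295 days → 14 December 2004.
Expiry of referenced patent QN-68663:
  Base: filing + 17 years → 29 May 2003.
  Office Delay Adjustment: +867 days → 12 October 2005.
Terminal disclaimer: QN-802315 expires on the earlier of 14 December 2004 and 12 October 2005.

December 14, 2004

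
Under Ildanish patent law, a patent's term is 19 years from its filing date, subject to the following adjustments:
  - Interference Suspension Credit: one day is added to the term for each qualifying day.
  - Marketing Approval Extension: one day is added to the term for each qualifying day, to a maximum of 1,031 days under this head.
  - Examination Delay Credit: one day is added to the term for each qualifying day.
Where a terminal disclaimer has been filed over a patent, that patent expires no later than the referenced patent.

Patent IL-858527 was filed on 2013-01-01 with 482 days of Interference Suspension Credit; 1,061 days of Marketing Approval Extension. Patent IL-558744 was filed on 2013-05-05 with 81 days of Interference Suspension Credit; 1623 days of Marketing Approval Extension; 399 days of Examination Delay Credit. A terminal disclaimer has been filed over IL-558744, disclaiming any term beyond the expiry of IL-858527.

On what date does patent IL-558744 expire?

Natural term of IL-558744:
  Base: filing + 19 years → 5 May 2032.
  Interference Suspension Credit: +81 days → 25 July 2032.
  Marketing Approval Extension: 1623 days claimed exceeds the 1031-day cap, so +1031 days → 22 May 2035.
  Examination Delay Credit: +399 days → 24 June 2036.
Expiry of referenced patent IL-858527:
  Base: filing + 19 years → 1 January 2032.
  Interference Suspension Credit: +482 days → 27 April 2033.
  Marketing Approval Extension: 1061 days claimed exceeds the 1031-day cap, so +1031 days → 22 February 2036.
Terminal disclaimer: IL-558744 expires on the earlier of 24 June 2036 and 22 February 2036.

2036-02-22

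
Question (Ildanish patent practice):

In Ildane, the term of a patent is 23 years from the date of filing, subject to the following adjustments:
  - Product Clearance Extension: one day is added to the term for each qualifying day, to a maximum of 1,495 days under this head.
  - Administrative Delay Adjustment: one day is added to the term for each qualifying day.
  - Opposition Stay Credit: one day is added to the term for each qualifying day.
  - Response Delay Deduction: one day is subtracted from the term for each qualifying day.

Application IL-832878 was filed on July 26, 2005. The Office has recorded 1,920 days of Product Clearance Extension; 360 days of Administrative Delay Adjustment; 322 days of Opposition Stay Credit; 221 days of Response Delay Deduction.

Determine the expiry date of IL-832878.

Base term: filing date + 23 years → 26 July 2028.
Product Clearance Extension: 1920 days claimed exceeds the 1495-day cap, so +1495 days → 29 August 2032.
Administrative Delay Adjustment: +360 days → 24 August 2033.
Opposition Stay Credit: +322 days → 12 July 2034.
Response Delay Deduction: −221 days → 3 December 2033.

December 3, 2033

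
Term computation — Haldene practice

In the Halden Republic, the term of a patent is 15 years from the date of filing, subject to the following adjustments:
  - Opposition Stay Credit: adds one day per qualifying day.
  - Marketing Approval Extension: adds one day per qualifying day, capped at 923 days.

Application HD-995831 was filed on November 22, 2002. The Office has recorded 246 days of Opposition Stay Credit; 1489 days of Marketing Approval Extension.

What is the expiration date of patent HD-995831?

2021-02-03

Base term: filing date + 15 years → 22 November 2017.
Opposition Stay Credit: +246 days → 26 July 2018.
Marketing Approval Extension: 1489 days claimed exceeds the 923-day cap, so +923 days → 3 February 2021.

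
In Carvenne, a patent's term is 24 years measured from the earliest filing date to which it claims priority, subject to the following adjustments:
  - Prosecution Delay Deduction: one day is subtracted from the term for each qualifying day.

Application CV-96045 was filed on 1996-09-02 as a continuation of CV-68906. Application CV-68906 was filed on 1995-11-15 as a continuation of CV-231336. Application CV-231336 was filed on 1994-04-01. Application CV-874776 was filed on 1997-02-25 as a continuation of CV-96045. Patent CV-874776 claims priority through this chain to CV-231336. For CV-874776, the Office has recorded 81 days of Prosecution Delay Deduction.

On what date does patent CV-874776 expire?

Earliest priority filing: 1 April 1994.
Base term: 1 April 1994 + 24 years → 1 April 2018.
Prosecution Delay Deduction: −81 days → 10 January 2018.

January 10, 2018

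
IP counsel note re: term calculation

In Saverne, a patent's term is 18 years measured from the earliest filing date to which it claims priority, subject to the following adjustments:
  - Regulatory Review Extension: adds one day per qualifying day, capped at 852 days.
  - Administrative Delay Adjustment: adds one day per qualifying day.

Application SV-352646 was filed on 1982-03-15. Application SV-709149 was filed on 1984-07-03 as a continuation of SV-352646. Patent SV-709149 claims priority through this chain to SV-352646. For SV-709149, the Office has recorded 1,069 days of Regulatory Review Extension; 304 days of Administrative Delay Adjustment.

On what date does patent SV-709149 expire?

May 15, 2003

Earliest priority filing: 15 March 1982.
Base term: 15 March 1982 + 18 years → 15 March 2000.
Regulatory Review Extension: 1069 days claimed exceeds the 852-day cap, so +852 days → 15 July 2002.
Administrative Delay Adjustment: +304 days → 15 May 2003.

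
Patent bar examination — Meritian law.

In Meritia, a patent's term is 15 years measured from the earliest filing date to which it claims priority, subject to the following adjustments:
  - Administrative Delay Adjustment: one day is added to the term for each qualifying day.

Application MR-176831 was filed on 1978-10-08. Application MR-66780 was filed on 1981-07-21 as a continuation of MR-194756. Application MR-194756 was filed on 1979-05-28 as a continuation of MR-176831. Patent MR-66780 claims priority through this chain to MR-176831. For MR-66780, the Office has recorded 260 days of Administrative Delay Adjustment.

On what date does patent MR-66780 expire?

Earliest priority filing: 8 October 1978.
Base term: 8 October 1978 + 15 years → 8 October 1993.
Administrative Delay Adjustment: +260 days → 25 June 1994.

June 25, 1994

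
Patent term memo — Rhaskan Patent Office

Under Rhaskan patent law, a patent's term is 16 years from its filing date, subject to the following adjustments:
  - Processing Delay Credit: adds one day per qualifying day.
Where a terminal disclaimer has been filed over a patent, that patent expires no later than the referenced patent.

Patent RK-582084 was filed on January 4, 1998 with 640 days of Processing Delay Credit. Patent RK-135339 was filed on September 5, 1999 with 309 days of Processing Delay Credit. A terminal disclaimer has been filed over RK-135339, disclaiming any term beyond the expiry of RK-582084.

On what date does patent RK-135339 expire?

2015-10-06

Natural term of RK-135339:
  Base: filing + 16 years → 5 September 2015.
  Processing Delay Credit: +309 days → 10 July 2016.
Expiry of referenced patent RK-582084:
  Base: filing + 16 years → 4 January 2014.
  Processing Delay Credit: +640 days → 6 October 2015.
Terminal disclaimer: RK-135339 expires on the earlier of 10 July 2016 and 6 October 2015.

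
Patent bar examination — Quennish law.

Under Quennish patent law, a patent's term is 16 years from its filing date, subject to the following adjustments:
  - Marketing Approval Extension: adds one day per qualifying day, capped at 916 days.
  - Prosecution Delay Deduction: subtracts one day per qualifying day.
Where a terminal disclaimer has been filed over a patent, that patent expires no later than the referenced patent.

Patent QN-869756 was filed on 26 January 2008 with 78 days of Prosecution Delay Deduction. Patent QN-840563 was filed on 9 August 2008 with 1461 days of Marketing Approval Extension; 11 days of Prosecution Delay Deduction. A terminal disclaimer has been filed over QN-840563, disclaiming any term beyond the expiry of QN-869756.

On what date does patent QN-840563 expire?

November 9, 2023

Natural term of QN-840563:
  Base: filing + 16 years → 9 August 2024.
  Marketing Approval Extension: 1461 days claimed exceeds the 916-day cap, so +916 days → 11 February 2027.
  Prosecution Delay Deduction: −11 days → 31 January 2027.
Expiry of referenced patent QN-869756:
  Base: filing + 16 years → 26 January 2024.
  Prosecution Delay Deduction: −78 days → 9 November 2023.
Terminal disclaimer: QN-840563 expires on the earlier of 31 January 2027 and 9 November 2023.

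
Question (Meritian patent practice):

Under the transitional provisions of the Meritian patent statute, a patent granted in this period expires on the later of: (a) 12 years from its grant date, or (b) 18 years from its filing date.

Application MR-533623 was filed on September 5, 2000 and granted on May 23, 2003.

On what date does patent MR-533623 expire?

2018-09-05

(a) grant + 12 years → 23 May 2015.
(b) filing + 18 years → 5 September 2018.
Later of the two: 5 September 2018.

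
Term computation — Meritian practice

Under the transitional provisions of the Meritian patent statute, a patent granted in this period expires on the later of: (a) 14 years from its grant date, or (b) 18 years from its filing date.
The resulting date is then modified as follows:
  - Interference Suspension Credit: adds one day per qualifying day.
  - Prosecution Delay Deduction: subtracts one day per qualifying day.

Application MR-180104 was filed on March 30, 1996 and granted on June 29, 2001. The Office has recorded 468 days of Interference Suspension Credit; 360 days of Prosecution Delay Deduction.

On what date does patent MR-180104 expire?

October 15, 2015

(a) grant + 14 years → 29 June 2015.
(b) filing + 18 years → 30 March 2014.
Later of the two: 29 June 2015.
Interference Suspension Credit: +468 days → 9 October 2016.
Prosecution Delay Deduction: −360 days → 15 October 2015.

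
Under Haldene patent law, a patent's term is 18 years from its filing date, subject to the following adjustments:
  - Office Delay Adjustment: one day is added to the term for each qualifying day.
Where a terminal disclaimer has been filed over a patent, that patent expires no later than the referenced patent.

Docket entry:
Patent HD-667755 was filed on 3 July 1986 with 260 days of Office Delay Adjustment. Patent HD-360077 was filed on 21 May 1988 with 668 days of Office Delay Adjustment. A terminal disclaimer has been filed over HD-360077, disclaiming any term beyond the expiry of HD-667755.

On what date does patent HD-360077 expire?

Natural term of HD-360077:
  Base: filing + 18 years → 21 May 2006.
  Office Delay Adjustment: +668 days → 19 March 2008.
Expiry of referenced patent HD-667755:
  Base: filing + 18 years → 3 July 2004.
  Office Delay Adjustment: +260 days → 20 March 2005.
Terminal disclaimer: HD-360077 expires on the earlier of 19 March 2008 and 20 March 2005.

March 20, 2005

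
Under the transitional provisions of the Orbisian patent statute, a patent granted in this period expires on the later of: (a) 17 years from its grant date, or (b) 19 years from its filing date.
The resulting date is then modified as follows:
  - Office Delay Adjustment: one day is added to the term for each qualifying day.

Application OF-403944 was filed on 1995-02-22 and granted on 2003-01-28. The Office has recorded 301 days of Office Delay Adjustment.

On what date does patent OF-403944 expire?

(a) grant + 17 years → 28 January 2020.
(b) filing + 19 years → 22 February 2014.
Later of the two: 28 January 2020.
Office Delay Adjustment: +301 days → 24 November 2020.

2020-11-24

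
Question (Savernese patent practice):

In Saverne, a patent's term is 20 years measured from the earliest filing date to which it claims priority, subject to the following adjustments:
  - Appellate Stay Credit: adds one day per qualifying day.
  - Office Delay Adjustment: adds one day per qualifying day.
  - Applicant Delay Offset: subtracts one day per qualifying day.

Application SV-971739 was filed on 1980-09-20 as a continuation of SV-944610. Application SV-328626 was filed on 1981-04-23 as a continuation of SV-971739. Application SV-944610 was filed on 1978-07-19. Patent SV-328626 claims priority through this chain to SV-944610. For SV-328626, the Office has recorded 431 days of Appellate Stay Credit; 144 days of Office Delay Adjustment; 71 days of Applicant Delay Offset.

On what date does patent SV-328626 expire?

Earliest priority filing: 19 July 1978.
Base term: 19 July 1978 + 20 years → 19 July 1998.
Appellate Stay Credit: +431 days → 23 September 1999.
Office Delay Adjustment: +144 days → 14 February 2000.
Applicant Delay Offset: −71 days → 5 December 1999.

1999-12-05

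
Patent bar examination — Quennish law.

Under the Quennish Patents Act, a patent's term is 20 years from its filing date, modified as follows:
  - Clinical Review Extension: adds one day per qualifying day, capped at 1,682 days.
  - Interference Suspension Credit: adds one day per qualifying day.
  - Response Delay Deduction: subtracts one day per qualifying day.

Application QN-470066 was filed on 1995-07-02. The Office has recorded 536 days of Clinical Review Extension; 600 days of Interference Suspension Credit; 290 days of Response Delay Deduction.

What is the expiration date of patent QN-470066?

Base term: filing date + 20 years → 2 July 2015.
Clinical Review Extension: 536 days (within the 1682-day cap) → +536 days → 19 December 2016.
Interference Suspension Credit: +600 days → 11 August 2018.
Response Delay Deduction: −290 days → 25 October 2017.

October 25, 2017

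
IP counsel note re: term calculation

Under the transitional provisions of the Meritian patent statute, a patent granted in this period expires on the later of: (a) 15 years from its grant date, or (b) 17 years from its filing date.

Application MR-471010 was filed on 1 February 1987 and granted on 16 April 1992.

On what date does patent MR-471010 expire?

(a) grant + 15 years → 16 April 2007.
(b) filing + 17 years → 1 February 2004.
Later of the two: 16 April 2007.

April 16, 2007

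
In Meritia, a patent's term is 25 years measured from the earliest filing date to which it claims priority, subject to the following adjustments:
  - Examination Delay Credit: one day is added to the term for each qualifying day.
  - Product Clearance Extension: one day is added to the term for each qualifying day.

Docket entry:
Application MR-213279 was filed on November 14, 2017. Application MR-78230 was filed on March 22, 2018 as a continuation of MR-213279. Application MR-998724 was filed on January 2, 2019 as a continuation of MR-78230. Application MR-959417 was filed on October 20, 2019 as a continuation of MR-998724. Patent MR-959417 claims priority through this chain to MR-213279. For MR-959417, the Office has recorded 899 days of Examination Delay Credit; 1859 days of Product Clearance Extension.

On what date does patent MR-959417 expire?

June 3, 2050

Earliest priority filing: 14 November 2017.
Base term: 14 November 2017 + 25 years → 14 November 2042.
Examination Delay Credit: +899 days → 1 May 2045.
Product Clearance Extension: +1859 days → 3 June 2050.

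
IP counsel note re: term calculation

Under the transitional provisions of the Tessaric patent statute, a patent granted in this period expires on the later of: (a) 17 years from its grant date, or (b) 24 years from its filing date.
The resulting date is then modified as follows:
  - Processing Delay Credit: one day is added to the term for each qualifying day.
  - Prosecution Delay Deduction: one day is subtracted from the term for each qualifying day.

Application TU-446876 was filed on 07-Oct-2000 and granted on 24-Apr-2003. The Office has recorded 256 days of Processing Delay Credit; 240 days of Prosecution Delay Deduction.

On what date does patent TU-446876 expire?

(a) grant + 17 years → 24 April 2020.
(b) filing + 24 years → 7 October 2024.
Later of the two: 7 October 2024.
Processing Delay Credit: +256 days → 20 June 2025.
Prosecution Delay Deduction: −240 days → 23 October 2024.

2024-10-23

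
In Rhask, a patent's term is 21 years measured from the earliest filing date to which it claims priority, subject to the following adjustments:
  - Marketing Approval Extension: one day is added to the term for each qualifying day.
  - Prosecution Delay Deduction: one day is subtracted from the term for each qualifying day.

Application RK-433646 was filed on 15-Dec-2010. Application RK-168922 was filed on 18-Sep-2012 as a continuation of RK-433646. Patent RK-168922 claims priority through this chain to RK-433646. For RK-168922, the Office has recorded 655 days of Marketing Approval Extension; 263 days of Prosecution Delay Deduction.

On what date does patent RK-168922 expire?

Earliest priority filing: 15 December 2010.
Base term: 15 December 2010 + 21 years → 15 December 2031.
Marketing Approval Extension: +655 days → 30 September 2033.
Prosecution Delay Deduction: −263 days → 10 January 2033.

2033-01-10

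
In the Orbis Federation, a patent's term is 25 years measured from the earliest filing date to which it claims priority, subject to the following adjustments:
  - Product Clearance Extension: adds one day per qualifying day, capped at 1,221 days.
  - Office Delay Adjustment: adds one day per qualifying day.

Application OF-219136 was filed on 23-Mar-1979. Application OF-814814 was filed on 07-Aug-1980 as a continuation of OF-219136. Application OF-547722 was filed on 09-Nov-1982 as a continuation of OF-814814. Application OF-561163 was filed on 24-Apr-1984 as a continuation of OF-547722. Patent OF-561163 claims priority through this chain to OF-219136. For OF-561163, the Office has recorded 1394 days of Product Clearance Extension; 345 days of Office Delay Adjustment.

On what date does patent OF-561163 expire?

July 6, 2008

Earliest priority filing: 23 March 1979.
Base term: 23 March 1979 + 25 years → 23 March 2004.
Product Clearance Extension: 1394 days claimed exceeds the 1221-day cap, so +1221 days → 27 July 2007.
Office Delay Adjustment: +345 days → 6 July 2008.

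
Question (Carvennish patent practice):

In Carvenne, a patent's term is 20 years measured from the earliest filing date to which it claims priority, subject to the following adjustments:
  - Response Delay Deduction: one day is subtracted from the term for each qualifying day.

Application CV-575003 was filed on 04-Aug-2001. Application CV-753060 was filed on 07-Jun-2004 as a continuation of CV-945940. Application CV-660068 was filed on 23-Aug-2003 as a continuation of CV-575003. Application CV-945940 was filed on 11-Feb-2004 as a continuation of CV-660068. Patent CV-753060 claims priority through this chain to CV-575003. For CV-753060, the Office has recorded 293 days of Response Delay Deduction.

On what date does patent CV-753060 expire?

Earliest priority filing: 4 August 2001.
Base term: 4 August 2001 + 20 years → 4 August 2021.
Response Delay Deduction: −293 days → 15 October 2020.

October 15, 2020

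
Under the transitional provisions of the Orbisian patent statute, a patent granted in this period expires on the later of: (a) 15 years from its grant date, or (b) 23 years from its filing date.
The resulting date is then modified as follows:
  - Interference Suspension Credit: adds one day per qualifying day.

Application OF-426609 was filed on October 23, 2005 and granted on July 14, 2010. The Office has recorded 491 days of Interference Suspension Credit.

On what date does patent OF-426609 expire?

(a) grant + 15 years → 14 July 2025.
(b) filing + 23 years → 23 October 2028.
Later of the two: 23 October 2028.
Interference Suspension Credit: +491 days → 26 February 2030.

2030-02-26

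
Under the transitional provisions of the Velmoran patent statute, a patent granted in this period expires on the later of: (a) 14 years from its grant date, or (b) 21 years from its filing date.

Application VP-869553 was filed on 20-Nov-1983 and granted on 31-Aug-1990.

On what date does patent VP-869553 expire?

(a) grant + 14 years → 31 August 2004.
(b) filing + 21 years → 20 November 2004.
Later of the two: 20 November 2004.

November 20, 2004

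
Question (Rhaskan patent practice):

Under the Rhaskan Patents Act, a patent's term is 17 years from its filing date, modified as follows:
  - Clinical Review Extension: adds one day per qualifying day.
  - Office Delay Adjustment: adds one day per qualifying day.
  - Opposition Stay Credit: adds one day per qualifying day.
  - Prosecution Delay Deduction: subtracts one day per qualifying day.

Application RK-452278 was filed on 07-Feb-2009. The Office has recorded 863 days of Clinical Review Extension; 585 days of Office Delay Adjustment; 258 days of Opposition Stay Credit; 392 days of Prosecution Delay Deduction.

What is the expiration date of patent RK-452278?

Base term: filing date + 17 years → 7 February 2026.
Clinical Review Extension: +863 days → 19 June 2028.
Office Delay Adjustment: +585 days → 25 January 2030.
Opposition Stay Credit: +258 days → 10 October 2030.
Prosecution Delay Deduction: −392 days → 13 September 2029.

September 13, 2029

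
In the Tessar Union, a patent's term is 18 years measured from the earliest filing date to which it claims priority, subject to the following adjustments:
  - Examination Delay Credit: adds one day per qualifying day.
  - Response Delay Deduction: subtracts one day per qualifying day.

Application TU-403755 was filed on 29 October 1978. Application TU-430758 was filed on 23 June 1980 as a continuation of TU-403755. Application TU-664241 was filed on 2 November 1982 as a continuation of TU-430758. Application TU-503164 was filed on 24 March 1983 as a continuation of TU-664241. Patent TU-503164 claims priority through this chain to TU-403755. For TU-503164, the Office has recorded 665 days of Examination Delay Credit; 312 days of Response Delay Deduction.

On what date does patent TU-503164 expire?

Earliest priority filing: 29 October 1978.
Base term: 29 October 1978 + 18 years → 29 October 1996.
Examination Delay Credit: +665 days → 25 August 1998.
Response Delay Deduction: −312 days → 17 October 1997.

October 17, 1997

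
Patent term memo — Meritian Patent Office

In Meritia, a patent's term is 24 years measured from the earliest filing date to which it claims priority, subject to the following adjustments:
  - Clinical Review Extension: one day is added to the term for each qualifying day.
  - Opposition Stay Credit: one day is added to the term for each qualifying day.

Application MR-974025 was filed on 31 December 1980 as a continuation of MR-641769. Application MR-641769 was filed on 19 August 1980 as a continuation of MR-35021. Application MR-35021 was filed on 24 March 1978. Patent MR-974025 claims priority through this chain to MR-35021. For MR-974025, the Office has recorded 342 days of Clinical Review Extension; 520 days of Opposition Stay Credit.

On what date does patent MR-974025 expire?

Earliest priority filing: 24 March 1978.
Base term: 24 March 1978 + 24 years → 24 March 2002.
Clinical Review Extension: +342 days → 1 March 2003.
Opposition Stay Credit: +520 days → 2 August 2004.

2004-08-02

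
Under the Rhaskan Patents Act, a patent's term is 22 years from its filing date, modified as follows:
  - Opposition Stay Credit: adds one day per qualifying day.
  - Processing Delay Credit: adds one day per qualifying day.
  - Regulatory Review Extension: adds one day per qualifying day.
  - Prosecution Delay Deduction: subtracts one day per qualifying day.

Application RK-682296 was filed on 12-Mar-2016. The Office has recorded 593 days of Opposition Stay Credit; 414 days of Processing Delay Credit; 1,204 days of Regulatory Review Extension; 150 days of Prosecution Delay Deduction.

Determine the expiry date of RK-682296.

November 2, 2043

Base term: filing date + 22 years → 12 March 2038.
Opposition Stay Credit: +593 days → 26 October 2039.
Processing Delay Credit: +414 days → 13 December 2040.
Regulatory Review Extension: +1204 days → 31 March 2044.
Prosecution Delay Deduction: −150 days → 2 November 2043.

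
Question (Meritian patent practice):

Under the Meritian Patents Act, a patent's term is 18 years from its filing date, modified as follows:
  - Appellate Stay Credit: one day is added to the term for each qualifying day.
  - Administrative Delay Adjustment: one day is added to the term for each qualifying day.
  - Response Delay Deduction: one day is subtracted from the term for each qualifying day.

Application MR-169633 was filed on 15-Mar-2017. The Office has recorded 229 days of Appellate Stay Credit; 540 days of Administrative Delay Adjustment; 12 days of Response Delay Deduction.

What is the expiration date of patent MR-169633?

April 10, 2037

Base term: filing date + 18 years → 15 March 2035.
Appellate Stay Credit: +229 days → 30 October 2035.
Administrative Delay Adjustment: +540 days → 22 April 2037.
Response Delay Deduction: −12 days → 10 April 2037.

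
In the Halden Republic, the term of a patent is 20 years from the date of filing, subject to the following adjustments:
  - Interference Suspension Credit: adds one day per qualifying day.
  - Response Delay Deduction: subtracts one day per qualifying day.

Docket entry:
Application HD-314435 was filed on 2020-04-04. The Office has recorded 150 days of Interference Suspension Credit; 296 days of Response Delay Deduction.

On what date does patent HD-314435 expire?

Base term: filing date + 20 years → 4 April 2040.
Interference Suspension Credit: +150 days → 1 September 2040.
Response Delay Deduction: −296 days → 10 November 2039.

November 10, 2039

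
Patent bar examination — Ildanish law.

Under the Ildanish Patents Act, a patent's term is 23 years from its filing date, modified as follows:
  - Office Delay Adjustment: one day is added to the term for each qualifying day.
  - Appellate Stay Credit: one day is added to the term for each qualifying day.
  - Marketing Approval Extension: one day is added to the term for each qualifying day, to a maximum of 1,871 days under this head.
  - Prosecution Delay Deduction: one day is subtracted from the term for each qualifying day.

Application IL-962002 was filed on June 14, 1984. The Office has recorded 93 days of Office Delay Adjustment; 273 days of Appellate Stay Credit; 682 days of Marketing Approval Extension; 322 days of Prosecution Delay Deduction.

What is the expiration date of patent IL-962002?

June 9, 2009

Base term: filing date + 23 years → 14 June 2007.
Office Delay Adjustment: +93 days → 15 September 2007.
Appellate Stay Credit: +273 days → 14 June 2008.
Marketing Approval Extension: 682 days (within the 1871-day cap) → +682 days → 27 April 2010.
Prosecution Delay Deduction: −322 days → 9 June 2009.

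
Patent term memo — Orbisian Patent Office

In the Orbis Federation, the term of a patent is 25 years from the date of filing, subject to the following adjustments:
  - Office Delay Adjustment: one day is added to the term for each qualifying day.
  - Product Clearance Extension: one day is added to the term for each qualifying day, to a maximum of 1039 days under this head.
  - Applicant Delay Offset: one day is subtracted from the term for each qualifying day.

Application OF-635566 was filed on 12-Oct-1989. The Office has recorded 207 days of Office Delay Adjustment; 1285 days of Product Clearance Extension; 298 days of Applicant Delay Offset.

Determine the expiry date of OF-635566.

Base term: filing date + 25 years → 12 October 2014.
Office Delay Adjustment: +207 days → 7 May 2015.
Product Clearance Extension: 1285 days claimed exceeds the 1039-day cap, so +1039 days → 11 March 2018.
Applicant Delay Offset: −298 days → 17 May 2017.

2017-05-17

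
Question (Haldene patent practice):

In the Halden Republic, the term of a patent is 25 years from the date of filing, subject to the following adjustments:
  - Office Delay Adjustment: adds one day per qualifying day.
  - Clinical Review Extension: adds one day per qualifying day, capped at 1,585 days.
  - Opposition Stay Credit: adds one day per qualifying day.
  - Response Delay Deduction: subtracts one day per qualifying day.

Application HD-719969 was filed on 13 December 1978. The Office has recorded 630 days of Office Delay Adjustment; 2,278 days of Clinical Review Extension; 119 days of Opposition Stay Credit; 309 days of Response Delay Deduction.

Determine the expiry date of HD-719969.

2009-06-29

Base term: filing date + 25 years → 13 December 2003.
Office Delay Adjustment: +630 days → 3 September 2005.
Clinical Review Extension: 2278 days claimed exceeds the 1585-day cap, so +1585 days → 5 January 2010.
Opposition Stay Credit: +119 days → 4 May 2010.
Response Delay Deduction: −309 days → 29 June 2009.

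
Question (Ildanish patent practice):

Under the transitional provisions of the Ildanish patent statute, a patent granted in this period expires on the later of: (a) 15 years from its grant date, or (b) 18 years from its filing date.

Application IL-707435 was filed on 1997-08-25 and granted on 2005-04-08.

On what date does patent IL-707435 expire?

(a) grant + 15 years → 8 April 2020.
(b) filing + 18 years → 25 August 2015.
Later of the two: 8 April 2020.

April 8, 2020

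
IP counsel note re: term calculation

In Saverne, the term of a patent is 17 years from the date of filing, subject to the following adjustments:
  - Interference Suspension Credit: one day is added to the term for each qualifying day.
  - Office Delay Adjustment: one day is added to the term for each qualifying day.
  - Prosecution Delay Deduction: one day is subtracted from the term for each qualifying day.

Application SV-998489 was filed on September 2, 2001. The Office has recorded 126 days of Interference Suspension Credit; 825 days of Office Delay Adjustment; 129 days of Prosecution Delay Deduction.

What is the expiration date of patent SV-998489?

Base term: filing date + 17 years → 2 September 2018.
Interference Suspension Credit: +126 days → 6 January 2019.
Office Delay Adjustment: +825 days → 10 April 2021.
Prosecution Delay Deduction: −129 days → 2 December 2020.

2020-12-02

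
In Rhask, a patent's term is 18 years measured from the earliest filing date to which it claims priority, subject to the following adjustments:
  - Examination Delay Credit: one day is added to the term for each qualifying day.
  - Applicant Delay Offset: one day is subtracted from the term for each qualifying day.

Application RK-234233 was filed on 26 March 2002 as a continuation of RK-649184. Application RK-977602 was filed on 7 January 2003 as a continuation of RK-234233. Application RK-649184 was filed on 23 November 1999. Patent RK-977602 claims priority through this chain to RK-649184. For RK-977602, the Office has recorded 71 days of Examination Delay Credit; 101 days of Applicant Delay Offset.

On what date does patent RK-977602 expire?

October 24, 2017

Earliest priority filing: 23 November 1999.
Base term: 23 November 1999 + 18 years → 23 November 2017.
Examination Delay Credit: +71 days → 2 February 2018.
Applicant Delay Offset: −101 days → 24 October 2017.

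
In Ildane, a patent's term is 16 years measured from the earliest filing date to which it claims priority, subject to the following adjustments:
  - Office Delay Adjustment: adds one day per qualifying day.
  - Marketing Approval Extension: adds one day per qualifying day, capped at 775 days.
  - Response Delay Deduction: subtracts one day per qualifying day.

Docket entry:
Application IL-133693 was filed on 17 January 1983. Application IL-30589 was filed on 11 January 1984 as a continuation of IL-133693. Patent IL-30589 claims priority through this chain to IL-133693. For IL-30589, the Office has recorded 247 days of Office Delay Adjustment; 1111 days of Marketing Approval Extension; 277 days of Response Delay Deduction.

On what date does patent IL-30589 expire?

January 31, 2001

Earliest priority filing: 17 January 1983.
Base term: 17 January 1983 + 16 years → 17 January 1999.
Office Delay Adjustment: +247 days → 21 September 1999.
Marketing Approval Extension: 1111 days claimed exceeds the 775-day cap, so +775 days → 4 November 2001.
Response Delay Deduction: −277 days → 31 January 2001.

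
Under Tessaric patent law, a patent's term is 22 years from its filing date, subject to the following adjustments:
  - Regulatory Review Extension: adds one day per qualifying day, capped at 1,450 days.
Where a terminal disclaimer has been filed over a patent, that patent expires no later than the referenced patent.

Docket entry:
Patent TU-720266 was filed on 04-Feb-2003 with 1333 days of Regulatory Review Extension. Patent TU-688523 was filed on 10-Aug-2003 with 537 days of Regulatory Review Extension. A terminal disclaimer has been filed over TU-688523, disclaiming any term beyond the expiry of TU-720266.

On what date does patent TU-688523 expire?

January 29, 2027

Natural term of TU-688523:
  Base: filing + 22 years → 10 August 2025.
  Regulatory Review Extension: 537 days (within the 1450-day cap) → +537 days → 29 January 2027.
Expiry of referenced patent TU-720266:
  Base: filing + 22 years → 4 February 2025.
  Regulatory Review Extension: 1333 days (within the 1450-day cap) → +1333 days → 29 September 2028.
Terminal disclaimer: TU-688523 expires on the earlier of 29 January 2027 and 29 September 2028.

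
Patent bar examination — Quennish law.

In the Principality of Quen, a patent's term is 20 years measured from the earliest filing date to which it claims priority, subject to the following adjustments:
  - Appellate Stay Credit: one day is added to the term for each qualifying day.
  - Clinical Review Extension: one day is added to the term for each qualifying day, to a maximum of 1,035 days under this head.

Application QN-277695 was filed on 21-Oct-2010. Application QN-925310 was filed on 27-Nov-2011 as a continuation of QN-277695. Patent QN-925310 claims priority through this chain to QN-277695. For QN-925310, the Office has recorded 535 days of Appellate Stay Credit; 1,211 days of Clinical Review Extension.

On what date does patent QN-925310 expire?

February 7, 2035

Earliest priority filing: 21 October 2010.
Base term: 21 October 2010 + 20 years → 21 October 2030.
Appellate Stay Credit: +535 days → 8 April 2032.
Clinical Review Extension: 1211 days claimed exceeds the 1035-day cap, so +1035 days → 7 February 2035.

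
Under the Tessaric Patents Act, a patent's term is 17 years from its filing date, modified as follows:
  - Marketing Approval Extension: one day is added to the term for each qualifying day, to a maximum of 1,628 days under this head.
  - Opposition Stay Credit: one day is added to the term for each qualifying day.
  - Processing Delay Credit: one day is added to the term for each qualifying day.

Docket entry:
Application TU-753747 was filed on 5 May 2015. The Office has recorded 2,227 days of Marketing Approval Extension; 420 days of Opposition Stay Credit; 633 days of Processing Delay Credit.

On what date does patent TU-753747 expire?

September 7, 2039

Base term: filing date + 17 years → 5 May 2032.
Marketing Approval Extension: 2227 days claimed exceeds the 1628-day cap, so +1628 days → 19 October 2036.
Opposition Stay Credit: +420 days → 13 December 2037.
Processing Delay Credit: +633 days → 7 September 2039.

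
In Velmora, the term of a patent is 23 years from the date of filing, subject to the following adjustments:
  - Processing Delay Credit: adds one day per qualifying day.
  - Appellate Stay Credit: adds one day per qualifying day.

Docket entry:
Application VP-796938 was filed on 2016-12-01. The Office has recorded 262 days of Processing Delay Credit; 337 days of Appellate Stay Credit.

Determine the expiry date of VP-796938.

July 22, 2041

Base term: filing date + 23 years → 1 December 2039.
Processing Delay Credit: +262 days → 19 August 2040.
Appellate Stay Credit: +337 days → 22 July 2041.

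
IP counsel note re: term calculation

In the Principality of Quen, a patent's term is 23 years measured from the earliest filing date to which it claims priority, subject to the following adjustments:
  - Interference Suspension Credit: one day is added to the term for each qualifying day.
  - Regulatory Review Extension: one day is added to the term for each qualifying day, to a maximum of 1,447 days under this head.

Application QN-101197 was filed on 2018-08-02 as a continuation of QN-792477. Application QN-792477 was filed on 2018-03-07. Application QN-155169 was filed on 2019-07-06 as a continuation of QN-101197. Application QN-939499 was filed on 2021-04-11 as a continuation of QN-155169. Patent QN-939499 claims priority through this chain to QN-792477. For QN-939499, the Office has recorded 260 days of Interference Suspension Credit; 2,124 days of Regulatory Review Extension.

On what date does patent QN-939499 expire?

Earliest priority filing: 7 March 2018.
Base term: 7 March 2018 + 23 years → 7 March 2041.
Interference Suspension Credit: +260 days → 22 November 2041.
Regulatory Review Extension: 2124 days claimed exceeds the 1447-day cap, so +1447 days → 8 November 2045.

2045-11-08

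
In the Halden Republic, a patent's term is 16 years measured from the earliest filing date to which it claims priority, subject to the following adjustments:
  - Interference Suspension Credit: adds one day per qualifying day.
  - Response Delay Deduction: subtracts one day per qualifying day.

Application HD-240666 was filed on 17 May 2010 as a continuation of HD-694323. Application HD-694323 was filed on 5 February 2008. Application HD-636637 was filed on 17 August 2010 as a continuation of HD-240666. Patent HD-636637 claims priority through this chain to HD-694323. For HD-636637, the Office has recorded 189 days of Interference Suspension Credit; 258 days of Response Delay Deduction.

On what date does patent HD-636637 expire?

2023-11-28

Earliest priority filing: 5 February 2008.
Base term: 5 February 2008 + 16 years → 5 February 2024.
Interference Suspension Credit: +189 days → 12 August 2024.
Response Delay Deduction: −258 days → 28 November 2023.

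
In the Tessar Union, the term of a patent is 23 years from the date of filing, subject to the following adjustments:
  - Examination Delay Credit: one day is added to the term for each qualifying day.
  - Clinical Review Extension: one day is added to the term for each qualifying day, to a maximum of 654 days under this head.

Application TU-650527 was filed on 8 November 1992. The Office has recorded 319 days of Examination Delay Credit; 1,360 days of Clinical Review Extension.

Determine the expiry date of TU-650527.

Base term: filing date + 23 years → 8 November 2015.
Examination Delay Credit: +319 days → 22 September 2016.
Clinical Review Extension: 1360 days claimed exceeds the 654-day cap, so +654 days → 8 July 2018.

2018-07-08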